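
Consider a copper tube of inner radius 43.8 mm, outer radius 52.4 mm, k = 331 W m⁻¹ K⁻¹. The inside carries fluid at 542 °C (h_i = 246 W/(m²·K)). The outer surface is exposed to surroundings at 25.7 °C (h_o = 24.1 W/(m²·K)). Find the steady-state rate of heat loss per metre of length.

Resistance network (inner→outer):
  R'_conv,in = 1/(2πr h) = 1/(2π·0.0438·246) = 0.01477 m·K/W
  R'_copper = ln(0.0524/0.0438)/(2πk) = 0.1793/(2π·331) = 8.620×10^-5 m·K/W
  R'_conv,out = 1/(2πr h) = 1/(2π·0.0524·24.1) = 0.1260 m·K/W
ΣR = 0.01477 + 8.620×10^-5 + 0.1260 = 0.1409 m·K/W
Q' = ΔT/ΣR = (542 °C − 25.7 °C)/0.1409 = 3660 W/m

Q' = 3.66 kW/m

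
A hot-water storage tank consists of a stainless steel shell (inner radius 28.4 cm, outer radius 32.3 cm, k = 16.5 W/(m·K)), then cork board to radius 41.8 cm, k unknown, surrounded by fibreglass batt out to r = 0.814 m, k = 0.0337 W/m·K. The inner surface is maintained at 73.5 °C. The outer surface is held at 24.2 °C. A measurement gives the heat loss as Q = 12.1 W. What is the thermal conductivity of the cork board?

k = 0.0423 W/m·K

ΣR = ΔT/Q = |73.5 − 24.2|/12.1 = 4.074 K/W
Known resistances:
  R_stainless steel = (1/0.284 − 1/0.323)/(4πk) = 0.4252/(4π·16.5) = 0.002050 K/W
  R_fibreglass batt = (1/0.418 − 1/0.814)/(4πk) = 1.164/(4π·0.0337) = 2.748 K/W
R_cork board = ΣR − ΣR_known = 4.074 − 2.750 = 1.324 K/W
(1/r₁−1/r₂)/(4πk) = 1.324 ⇒ k = 0.7036/(4π·1.324) = 0.0423 W/m·K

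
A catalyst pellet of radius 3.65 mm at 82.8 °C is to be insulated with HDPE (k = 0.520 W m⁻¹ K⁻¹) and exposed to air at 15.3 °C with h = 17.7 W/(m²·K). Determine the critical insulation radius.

r_cr = 5.88 cm

For a sphere, r_cr = 2k_ins/h = 2·0.520/17.7 = 0.0588 m = 5.88 cm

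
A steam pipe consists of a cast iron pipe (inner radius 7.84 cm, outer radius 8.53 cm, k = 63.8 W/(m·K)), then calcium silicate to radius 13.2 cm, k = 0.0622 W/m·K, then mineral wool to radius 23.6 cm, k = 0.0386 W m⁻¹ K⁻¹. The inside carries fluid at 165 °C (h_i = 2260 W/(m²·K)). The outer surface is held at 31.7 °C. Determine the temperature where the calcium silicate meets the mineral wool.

T = 123 °C

Treat each layer as a resistance in series:
  R'_conv,in = 1/(2πr h) = 1/(2π·0.0784·2260) = 8.982×10^-4 m·K/W
  R'_cast iron = ln(0.0853/0.0784)/(2πk) = 0.08435/(2π·63.8) = 2.104×10^-4 m·K/W
  R'_calcium silicate = ln(0.132/0.0853)/(2πk) = 0.4366/(2π·0.0622) = 1.117 m·K/W
  R'_mineral wool = ln(0.236/0.132)/(2πk) = 0.5810/(2π·0.0386) = 2.396 m·K/W
ΣR = 8.982×10^-4 + 2.104×10^-4 + 1.117 + 2.396 = 3.514 m·K/W
Q' = ΔT/ΣR = (165 °C − 31.7 °C)/3.514 = 37.93 W/m
From the inner boundary to the calcium silicate/mineral wool interface, ΣR_partial = 1.118 m·K/W.
T_interface = T_in − Q'·ΣR_partial = 165 °C − (37.93)(1.118) = 123 °C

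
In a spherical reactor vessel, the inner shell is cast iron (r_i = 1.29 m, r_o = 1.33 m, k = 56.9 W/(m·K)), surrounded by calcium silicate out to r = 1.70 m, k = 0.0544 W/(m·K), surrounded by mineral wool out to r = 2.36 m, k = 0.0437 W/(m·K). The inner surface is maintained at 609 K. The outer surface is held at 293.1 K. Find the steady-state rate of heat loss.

Series thermal resistances, inner to outer:
  R_cast iron = (1/1.29 − 1/1.33)/(4πk) = 0.02331/(4π·56.9) = 3.261×10^-5 K/W
  R_calcium silicate = (1/1.33 − 1/1.70)/(4πk) = 0.1636/(4π·0.0544) = 0.2394 K/W
  R_mineral wool = (1/1.70 − 1/2.36)/(4πk) = 0.1645/(4π·0.0437) = 0.2996 K/W
ΣR = 3.261×10^-5 + 0.2394 + 0.2996 = 0.5390 K/W
Q = ΔT/ΣR = (609 K − 293.1 K)/0.5390 = 586 W

Q = 586 W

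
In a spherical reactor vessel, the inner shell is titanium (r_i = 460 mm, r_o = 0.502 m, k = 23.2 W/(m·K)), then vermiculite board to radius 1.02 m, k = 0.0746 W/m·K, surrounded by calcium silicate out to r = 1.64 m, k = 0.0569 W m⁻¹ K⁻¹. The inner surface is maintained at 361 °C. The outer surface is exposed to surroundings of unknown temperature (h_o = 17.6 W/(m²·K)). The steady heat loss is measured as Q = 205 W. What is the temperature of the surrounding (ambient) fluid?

T_out = 33.0 °C

Series resistances:
  R_titanium = (1/0.460 − 1/0.502)/(4πk) = 0.1819/(4π·23.2) = 6.239×10^-4 K/W
  R_vermiculite board = (1/0.502 − 1/1.02)/(4πk) = 1.012/(4π·0.0746) = 1.079 K/W
  R_calcium silicate = (1/1.02 − 1/1.64)/(4πk) = 0.3706/(4π·0.0569) = 0.5184 K/W
  R_conv,out = 1/(4πr²h) = 1/(4π·1.64²·17.6) = 0.001681 K/W
ΣR = 1.600 K/W
ΔT = Q·ΣR = 205 × 1.600 = 328.0 K
Heat flows outward, so T_out = T_in − ΔT = 361 − 328.0 = 33.0 °C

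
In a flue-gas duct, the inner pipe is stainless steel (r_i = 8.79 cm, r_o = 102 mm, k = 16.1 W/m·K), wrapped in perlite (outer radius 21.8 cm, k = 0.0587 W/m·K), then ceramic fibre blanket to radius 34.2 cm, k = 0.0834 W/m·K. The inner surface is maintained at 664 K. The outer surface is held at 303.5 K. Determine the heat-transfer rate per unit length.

Q' = 123 W/m

Resistance network (inner→outer):
  R'_stainless steel = ln(0.102/0.0879)/(2πk) = 0.1488/(2π·16.1) = 0.001471 m·K/W
  R'_perlite = ln(0.218/0.102)/(2πk) = 0.7595/(2π·0.0587) = 2.059 m·K/W
  R'_ceramic fibre blanket = ln(0.342/0.218)/(2πk) = 0.4503/(2π·0.0834) = 0.8594 m·K/W
ΣR = 0.001471 + 2.059 + 0.8594 = 2.920 m·K/W
Q' = ΔT/ΣR = (664 K − 303.5 K)/2.920 = 123 W/m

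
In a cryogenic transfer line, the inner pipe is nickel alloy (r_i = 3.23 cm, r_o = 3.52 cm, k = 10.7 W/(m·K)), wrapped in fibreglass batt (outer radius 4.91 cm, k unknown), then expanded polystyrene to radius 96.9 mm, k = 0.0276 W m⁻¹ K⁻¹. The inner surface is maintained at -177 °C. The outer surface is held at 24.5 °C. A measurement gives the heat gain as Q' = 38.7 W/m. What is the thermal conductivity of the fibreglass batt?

k = 0.0412 W/m·K

ΣR = ΔT/Q' = |-177 − 24.5|/38.7 = 5.207 m·K/W
Known resistances:
  R'_nickel alloy = ln(0.0352/0.0323)/(2πk) = 0.08598/(2π·10.7) = 0.001279 m·K/W
  R'_expanded polystyrene = ln(0.0969/0.0491)/(2πk) = 0.6798/(2π·0.0276) = 3.920 m·K/W
R_fibreglass batt = ΣR − ΣR_known = 5.207 − 3.921 = 1.286 m·K/W
ln(r₂/r₁)/(2πk) = 1.286 ⇒ k = 0.3328/(2π·1.286) = 0.0412 W/m·K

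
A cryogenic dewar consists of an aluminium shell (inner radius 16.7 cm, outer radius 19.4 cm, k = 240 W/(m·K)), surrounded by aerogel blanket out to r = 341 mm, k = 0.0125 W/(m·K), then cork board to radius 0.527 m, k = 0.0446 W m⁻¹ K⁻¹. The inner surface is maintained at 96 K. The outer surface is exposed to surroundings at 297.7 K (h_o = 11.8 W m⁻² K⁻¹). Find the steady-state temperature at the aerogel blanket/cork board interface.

T = 274.1 K

Treat each layer as a resistance in series:
  R_aluminium = (1/0.167 − 1/0.194)/(4πk) = 0.8334/(4π·240) = 2.763×10^-4 K/W
  R_aerogel blanket = (1/0.194 − 1/0.341)/(4πk) = 2.222/(4π·0.0125) = 14.15 K/W
  R_cork board = (1/0.341 − 1/0.527)/(4πk) = 1.035/(4π·0.0446) = 1.847 K/W
  R_conv,out = 1/(4πr²h) = 1/(4π·0.527²·11.8) = 0.02428 K/W
ΣR = 2.763×10^-4 + 14.15 + 1.847 + 0.02428 = 16.02 K/W
Q = ΔT/ΣR = (96 K − 297.7 K)/16.02 = -12.59 W
From the inner boundary to the aerogel blanket/cork board interface, ΣR_partial = 14.15 K/W.
T_interface = T_in − Q·ΣR_partial = 96 K − (-12.59)(14.15) = 274.1 K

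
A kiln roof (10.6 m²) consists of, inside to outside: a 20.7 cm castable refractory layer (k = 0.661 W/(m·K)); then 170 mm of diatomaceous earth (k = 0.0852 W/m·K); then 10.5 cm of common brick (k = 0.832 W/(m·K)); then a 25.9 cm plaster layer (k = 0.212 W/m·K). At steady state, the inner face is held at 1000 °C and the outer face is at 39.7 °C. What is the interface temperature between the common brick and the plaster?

Series thermal resistances, inner to outer:
  R_castable refractory = L/(kA) = 0.207/(0.661·10.6) = 0.02954 K/W
  R_diatomaceous earth = L/(kA) = 0.170/(0.0852·10.6) = 0.1882 K/W
  R_common brick = L/(kA) = 0.105/(0.832·10.6) = 0.01191 K/W
  R_plaster = L/(kA) = 0.259/(0.212·10.6) = 0.1153 K/W
ΣR = 0.02954 + 0.1882 + 0.01191 + 0.1153 = 0.3449 K/W
Q = ΔT/ΣR = (1000 °C − 39.7 °C)/0.3449 = 2784 W
From the inner boundary to the common brick/plaster interface, ΣR_partial = 0.2297 K/W.
T_interface = T_in − Q·ΣR_partial = 1000 °C − (2784)(0.2297) = 361 °C

T = 361 °C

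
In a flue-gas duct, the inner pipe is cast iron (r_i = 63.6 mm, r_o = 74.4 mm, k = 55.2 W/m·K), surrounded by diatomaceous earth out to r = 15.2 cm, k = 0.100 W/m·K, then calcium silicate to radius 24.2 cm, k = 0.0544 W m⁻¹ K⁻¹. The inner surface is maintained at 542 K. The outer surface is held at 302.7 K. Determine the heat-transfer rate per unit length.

Resistance network (inner→outer):
  R'_cast iron = ln(0.0744/0.0636)/(2πk) = 0.1568/(2π·55.2) = 4.522×10^-4 m·K/W
  R'_diatomaceous earth = ln(0.152/0.0744)/(2πk) = 0.7144/(2π·0.100) = 1.137 m·K/W
  R'_calcium silicate = ln(0.242/0.152)/(2πk) = 0.4651/(2π·0.0544) = 1.361 m·K/W
ΣR = 4.522×10^-4 + 1.137 + 1.361 = 2.498 m·K/W
Q' = ΔT/ΣR = (542 K − 302.7 K)/2.498 = 95.8 W/m

Q' = 95.8 W/m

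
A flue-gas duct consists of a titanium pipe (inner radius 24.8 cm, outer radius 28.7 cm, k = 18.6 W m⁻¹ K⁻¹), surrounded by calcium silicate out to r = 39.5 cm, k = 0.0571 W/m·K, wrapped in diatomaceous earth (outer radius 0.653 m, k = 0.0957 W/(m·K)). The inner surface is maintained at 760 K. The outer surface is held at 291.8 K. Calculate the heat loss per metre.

Q' = 271 W/m

Series thermal resistances, inner to outer:
  R'_titanium = ln(0.287/0.248)/(2πk) = 0.1461/(2π·18.6) = 0.001250 m·K/W
  R'_calcium silicate = ln(0.395/0.287)/(2πk) = 0.3194/(2π·0.0571) = 0.8903 m·K/W
  R'_diatomaceous earth = ln(0.653/0.395)/(2πk) = 0.5027/(2π·0.0957) = 0.8360 m·K/W
ΣR = 0.001250 + 0.8903 + 0.8360 = 1.728 m·K/W
Q' = ΔT/ΣR = (760 K − 291.8 K)/1.728 = 271 W/m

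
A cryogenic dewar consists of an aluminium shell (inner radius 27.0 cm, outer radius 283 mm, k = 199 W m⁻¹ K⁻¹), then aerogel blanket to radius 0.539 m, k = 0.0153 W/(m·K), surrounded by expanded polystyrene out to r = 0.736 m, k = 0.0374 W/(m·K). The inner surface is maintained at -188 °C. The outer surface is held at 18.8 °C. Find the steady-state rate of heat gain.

Q = 21.1 W

Series thermal resistances, inner to outer:
  R_aluminium = (1/0.270 − 1/0.283)/(4πk) = 0.1701/(4π·199) = 6.803×10^-5 K/W
  R_aerogel blanket = (1/0.283 − 1/0.539)/(4πk) = 1.678/(4π·0.0153) = 8.729 K/W
  R_expanded polystyrene = (1/0.539 − 1/0.736)/(4πk) = 0.4966/(4π·0.0374) = 1.057 K/W
ΣR = 6.803×10^-5 + 8.729 + 1.057 = 9.786 K/W
Q = ΔT/ΣR = (-188 °C − 18.8 °C)/9.786 = -21.1 W
(Negative Q ⇒ heat flows inward; heat gain = 21.1 W.)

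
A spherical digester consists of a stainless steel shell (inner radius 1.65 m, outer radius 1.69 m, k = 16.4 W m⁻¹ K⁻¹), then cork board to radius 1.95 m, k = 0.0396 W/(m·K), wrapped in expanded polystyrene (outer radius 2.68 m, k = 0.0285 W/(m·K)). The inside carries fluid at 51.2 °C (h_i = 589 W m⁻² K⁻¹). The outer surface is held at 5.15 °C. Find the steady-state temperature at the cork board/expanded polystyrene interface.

Treat each layer as a resistance in series:
  R_conv,in = 1/(4πr²h) = 1/(4π·1.65²·589) = 4.963×10^-5 K/W
  R_stainless steel = (1/1.65 − 1/1.69)/(4πk) = 0.01434/(4π·16.4) = 6.960×10^-5 K/W
  R_cork board = (1/1.69 − 1/1.95)/(4πk) = 0.07890/(4π·0.0396) = 0.1585 K/W
  R_expanded polystyrene = (1/1.95 − 1/2.68)/(4πk) = 0.1397/(4π·0.0285) = 0.3900 K/W
ΣR = 4.963×10^-5 + 6.960×10^-5 + 0.1585 + 0.3900 = 0.5486 K/W
Q = ΔT/ΣR = (51.2 °C − 5.15 °C)/0.5486 = 83.94 W
From the inner boundary to the cork board/expanded polystyrene interface, ΣR_partial = 0.1586 K/W.
T_interface = T_in − Q·ΣR_partial = 51.2 °C − (83.94)(0.1586) = 37.9 °C

T = 37.9 °C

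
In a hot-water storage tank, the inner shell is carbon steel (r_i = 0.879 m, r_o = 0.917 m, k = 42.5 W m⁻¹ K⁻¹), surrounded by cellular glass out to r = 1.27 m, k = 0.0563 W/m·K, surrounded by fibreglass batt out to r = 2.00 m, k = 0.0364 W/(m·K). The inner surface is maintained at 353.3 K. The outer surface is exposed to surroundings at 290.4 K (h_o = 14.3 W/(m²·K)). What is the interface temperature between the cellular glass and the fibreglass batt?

Series thermal resistances, inner to outer:
  R_carbon steel = (1/0.879 − 1/0.917)/(4πk) = 0.04714/(4π·42.5) = 8.827×10^-5 K/W
  R_cellular glass = (1/0.917 − 1/1.27)/(4πk) = 0.3031/(4π·0.0563) = 0.4284 K/W
  R_fibreglass batt = (1/1.27 − 1/2.00)/(4πk) = 0.2874/(4π·0.0364) = 0.6283 K/W
  R_conv,out = 1/(4πr²h) = 1/(4π·2.00²·14.3) = 0.001391 K/W
ΣR = 8.827×10^-5 + 0.4284 + 0.6283 + 0.001391 = 1.058 K/W
Q = ΔT/ΣR = (353.3 K − 290.4 K)/1.058 = 59.45 W
From the inner boundary to the cellular glass/fibreglass batt interface, ΣR_partial = 0.4285 K/W.
T_interface = T_in − Q·ΣR_partial = 353.3 K − (59.45)(0.4285) = 327.8 K

T = 327.8 K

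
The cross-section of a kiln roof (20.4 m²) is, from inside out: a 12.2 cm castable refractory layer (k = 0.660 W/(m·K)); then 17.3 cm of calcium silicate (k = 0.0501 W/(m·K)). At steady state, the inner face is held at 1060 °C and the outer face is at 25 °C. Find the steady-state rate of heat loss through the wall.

Q = 5800 W

Resistance network (inner→outer):
  R_castable refractory = L/(kA) = 0.122/(0.660·20.4) = 0.009061 K/W
  R_calcium silicate = L/(kA) = 0.173/(0.0501·20.4) = 0.1693 K/W
ΣR = 0.009061 + 0.1693 = 0.1784 K/W
Q = ΔT/ΣR = (1060 °C − 25 °C)/0.1784 = 5800 W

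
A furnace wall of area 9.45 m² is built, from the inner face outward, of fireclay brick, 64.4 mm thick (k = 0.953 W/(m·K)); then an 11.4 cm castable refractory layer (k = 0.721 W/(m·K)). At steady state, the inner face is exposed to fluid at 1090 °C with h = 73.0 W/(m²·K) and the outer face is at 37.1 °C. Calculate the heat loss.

Series thermal resistances, inner to outer:
  R_conv,in = 1/(hA) = 1/(73.0·9.45) = 0.001450 K/W
  R_fireclay brick = L/(kA) = 0.0644/(0.953·9.45) = 0.007151 K/W
  R_castable refractory = L/(kA) = 0.114/(0.721·9.45) = 0.01673 K/W
ΣR = 0.001450 + 0.007151 + 0.01673 = 0.02533 K/W
Q = ΔT/ΣR = (1090 °C − 37.1 °C)/0.02533 = 41600 W

Q = 41.6 kW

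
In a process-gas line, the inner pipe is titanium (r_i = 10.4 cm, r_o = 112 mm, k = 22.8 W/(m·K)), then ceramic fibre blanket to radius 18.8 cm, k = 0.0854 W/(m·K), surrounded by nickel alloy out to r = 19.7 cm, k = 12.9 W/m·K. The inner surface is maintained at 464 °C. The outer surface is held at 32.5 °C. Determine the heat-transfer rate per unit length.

Q' = 447 W/m

Resistance network (inner→outer):
  R'_titanium = ln(0.112/0.104)/(2πk) = 0.07411/(2π·22.8) = 5.173×10^-4 m·K/W
  R'_ceramic fibre blanket = ln(0.188/0.112)/(2πk) = 0.5179/(2π·0.0854) = 0.9653 m·K/W
  R'_nickel alloy = ln(0.197/0.188)/(2πk) = 0.04676/(2π·12.9) = 5.769×10^-4 m·K/W
ΣR = 5.173×10^-4 + 0.9653 + 5.769×10^-4 = 0.9664 m·K/W
Q' = ΔT/ΣR = (464 °C − 32.5 °C)/0.9664 = 447 W/m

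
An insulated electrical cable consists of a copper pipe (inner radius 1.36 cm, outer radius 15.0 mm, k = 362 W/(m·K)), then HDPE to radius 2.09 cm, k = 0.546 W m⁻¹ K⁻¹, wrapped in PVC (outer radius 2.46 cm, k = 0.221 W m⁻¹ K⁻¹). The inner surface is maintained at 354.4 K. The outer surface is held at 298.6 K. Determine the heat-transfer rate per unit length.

Q' = 261 W/m

Series thermal resistances, inner to outer:
  R'_copper = ln(0.0150/0.0136)/(2πk) = 0.09798/(2π·362) = 4.308×10^-5 m·K/W
  R'_HDPE = ln(0.0209/0.0150)/(2πk) = 0.3317/(2π·0.546) = 0.09669 m·K/W
  R'_PVC = ln(0.0246/0.0209)/(2πk) = 0.1630/(2π·0.221) = 0.1174 m·K/W
ΣR = 4.308×10^-5 + 0.09669 + 0.1174 = 0.2141 m·K/W
Q' = ΔT/ΣR = (354.4 K − 298.6 K)/0.2141 = 261 W/m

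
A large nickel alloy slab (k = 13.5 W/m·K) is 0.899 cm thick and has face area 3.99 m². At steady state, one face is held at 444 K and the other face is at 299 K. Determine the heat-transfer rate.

Q = 869 kW

Q = kA·ΔT/L = 13.5 × 3.99 × |444 K − 299 K| / 0.00899 = 8.69×10^5 W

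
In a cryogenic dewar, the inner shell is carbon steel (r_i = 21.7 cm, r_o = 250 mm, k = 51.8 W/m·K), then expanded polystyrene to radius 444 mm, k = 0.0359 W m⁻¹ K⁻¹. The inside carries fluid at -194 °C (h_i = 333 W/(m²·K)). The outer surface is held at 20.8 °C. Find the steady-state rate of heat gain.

Q = 55.4 W

Series thermal resistances, inner to outer:
  R_conv,in = 1/(4πr²h) = 1/(4π·0.217²·333) = 0.005075 K/W
  R_carbon steel = (1/0.217 − 1/0.250)/(4πk) = 0.6083/(4π·51.8) = 9.345×10^-4 K/W
  R_expanded polystyrene = (1/0.250 − 1/0.444)/(4πk) = 1.748/(4π·0.0359) = 3.874 K/W
ΣR = 0.005075 + 9.345×10^-4 + 3.874 = 3.880 K/W
Q = ΔT/ΣR = (-194 °C − 20.8 °C)/3.880 = -55.4 W
(Negative Q ⇒ heat flows inward; heat gain = 55.4 W.)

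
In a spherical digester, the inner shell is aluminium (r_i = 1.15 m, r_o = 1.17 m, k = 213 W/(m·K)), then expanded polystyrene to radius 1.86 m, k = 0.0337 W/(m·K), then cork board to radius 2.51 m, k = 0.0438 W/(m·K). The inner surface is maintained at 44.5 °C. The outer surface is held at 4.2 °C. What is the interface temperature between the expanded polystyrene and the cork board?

T = 14.4 °C

Treat each layer as a resistance in series:
  R_aluminium = (1/1.15 − 1/1.17)/(4πk) = 0.01486/(4π·213) = 5.553×10^-6 K/W
  R_expanded polystyrene = (1/1.17 − 1/1.86)/(4πk) = 0.3171/(4π·0.0337) = 0.7487 K/W
  R_cork board = (1/1.86 − 1/2.51)/(4πk) = 0.1392/(4π·0.0438) = 0.2530 K/W
ΣR = 5.553×10^-6 + 0.7487 + 0.2530 = 1.002 K/W
Q = ΔT/ΣR = (44.5 °C − 4.2 °C)/1.002 = 40.22 W
From the inner boundary to the expanded polystyrene/cork board interface, ΣR_partial = 0.7487 K/W.
T_interface = T_in − Q·ΣR_partial = 44.5 °C − (40.22)(0.7487) = 14.4 °C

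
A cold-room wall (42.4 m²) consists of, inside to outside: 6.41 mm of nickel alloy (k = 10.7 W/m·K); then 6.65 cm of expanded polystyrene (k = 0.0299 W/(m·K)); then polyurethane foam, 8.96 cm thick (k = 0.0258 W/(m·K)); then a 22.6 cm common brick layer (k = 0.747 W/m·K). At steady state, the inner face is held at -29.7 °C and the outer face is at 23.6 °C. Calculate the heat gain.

Series thermal resistances, inner to outer:
  R_nickel alloy = L/(kA) = 0.00641/(10.7·42.4) = 1.413×10^-5 K/W
  R_expanded polystyrene = L/(kA) = 0.0665/(0.0299·42.4) = 0.05245 K/W
  R_polyurethane foam = L/(kA) = 0.0896/(0.0258·42.4) = 0.08191 K/W
  R_common brick = L/(kA) = 0.226/(0.747·42.4) = 0.007135 K/W
ΣR = 1.413×10^-5 + 0.05245 + 0.08191 + 0.007135 = 0.1415 K/W
Q = ΔT/ΣR = (-29.7 °C − 23.6 °C)/0.1415 = -377 W
(Negative Q ⇒ heat flows inward; heat gain = 377 W.)

Q = 377 W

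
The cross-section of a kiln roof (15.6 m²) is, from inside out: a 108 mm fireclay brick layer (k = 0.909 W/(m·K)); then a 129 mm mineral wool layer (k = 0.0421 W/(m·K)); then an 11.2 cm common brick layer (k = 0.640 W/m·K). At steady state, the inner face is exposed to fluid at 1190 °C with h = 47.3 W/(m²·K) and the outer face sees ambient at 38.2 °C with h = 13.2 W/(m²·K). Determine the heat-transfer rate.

Q = 5200 W

Treat each layer as a resistance in series:
  R_conv,in = 1/(hA) = 1/(47.3·15.6) = 0.001355 K/W
  R_fireclay brick = L/(kA) = 0.108/(0.909·15.6) = 0.007616 K/W
  R_mineral wool = L/(kA) = 0.129/(0.0421·15.6) = 0.1964 K/W
  R_common brick = L/(kA) = 0.112/(0.640·15.6) = 0.01122 K/W
  R_conv,out = 1/(hA) = 1/(13.2·15.6) = 0.004856 K/W
ΣR = 0.001355 + 0.007616 + 0.1964 + 0.01122 + 0.004856 = 0.2214 K/W
Q = ΔT/ΣR = (1190 °C − 38.2 °C)/0.2214 = 5200 W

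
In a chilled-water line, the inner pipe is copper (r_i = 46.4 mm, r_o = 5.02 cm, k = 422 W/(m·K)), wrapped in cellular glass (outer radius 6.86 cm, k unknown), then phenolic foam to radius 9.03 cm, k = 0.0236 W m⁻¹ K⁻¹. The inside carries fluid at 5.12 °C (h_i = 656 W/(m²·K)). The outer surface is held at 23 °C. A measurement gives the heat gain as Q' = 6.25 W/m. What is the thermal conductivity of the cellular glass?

k = 0.0496 W/m·K

ΣR = ΔT/Q' = |5.12 − 23|/6.25 = 2.861 m·K/W
Known resistances:
  R'_conv,in = 1/(2πr h) = 1/(2π·0.0464·656) = 0.005229 m·K/W
  R'_copper = ln(0.0502/0.0464)/(2πk) = 0.07872/(2π·422) = 2.969×10^-5 m·K/W
  R'_phenolic foam = ln(0.0903/0.0686)/(2πk) = 0.2748/(2π·0.0236) = 1.854 m·K/W
R_cellular glass = ΣR − ΣR_known = 2.861 − 1.859 = 1.002 m·K/W
ln(r₂/r₁)/(2πk) = 1.002 ⇒ k = 0.3123/(2π·1.002) = 0.0496 W/m·K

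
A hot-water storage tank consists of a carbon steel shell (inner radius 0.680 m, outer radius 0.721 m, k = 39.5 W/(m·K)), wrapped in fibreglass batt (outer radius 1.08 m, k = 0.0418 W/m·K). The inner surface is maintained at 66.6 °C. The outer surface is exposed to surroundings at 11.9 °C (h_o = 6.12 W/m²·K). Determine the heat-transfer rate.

Q = 61.5 W

Treat each layer as a resistance in series:
  R_carbon steel = (1/0.680 − 1/0.721)/(4πk) = 0.08363/(4π·39.5) = 1.685×10^-4 K/W
  R_fibreglass batt = (1/0.721 − 1/1.08)/(4πk) = 0.4610/(4π·0.0418) = 0.8777 K/W
  R_conv,out = 1/(4πr²h) = 1/(4π·1.08²·6.12) = 0.01115 K/W
ΣR = 1.685×10^-4 + 0.8777 + 0.01115 = 0.8890 K/W
Q = ΔT/ΣR = (66.6 °C − 11.9 °C)/0.8890 = 61.5 W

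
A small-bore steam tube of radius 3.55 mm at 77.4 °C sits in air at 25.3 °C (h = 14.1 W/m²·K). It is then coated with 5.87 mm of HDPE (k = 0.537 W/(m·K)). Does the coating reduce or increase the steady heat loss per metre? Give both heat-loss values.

Critical radius for a cylinder: r_cr = k/h = 0.0381 m = 3.81 cm.
Outer radius after coating: r₂ = 0.00355 + 0.00587 = 0.00942 m.
Since r₁ < r_cr and r₂ ≤ r_cr, the coating moves toward the maximum at r_cr — heat loss rises.
Bare: R = 1/(2πr₁h) = 3.180 m·K/W; Q = 52.1/3.180 = 16.4 W/m.
Coated: R = R_cond + R_conv = 1.487 m·K/W; Q = 52.1/1.487 = 35.0 W/m.

increases: 16.4 → 35.0 W/m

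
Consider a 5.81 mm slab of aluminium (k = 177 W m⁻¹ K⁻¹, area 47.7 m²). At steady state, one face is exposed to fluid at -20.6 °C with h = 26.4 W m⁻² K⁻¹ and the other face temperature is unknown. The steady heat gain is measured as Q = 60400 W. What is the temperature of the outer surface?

Sum the resistances:
  R_conv,in = 1/(hA) = 1/(26.4·47.7) = 7.941×10^-4 K/W
  R_aluminium = L/(kA) = 0.00581/(177·47.7) = 6.882×10^-7 K/W
ΣR = 7.948×10^-4 K/W
ΔT = Q·ΣR = 60400 × 7.948×10^-4 = 48.01 K
Heat flows inward, so T_out = T_in + ΔT = -20.6 + 48.01 = 27.4 °C

T_out = 27.4 °C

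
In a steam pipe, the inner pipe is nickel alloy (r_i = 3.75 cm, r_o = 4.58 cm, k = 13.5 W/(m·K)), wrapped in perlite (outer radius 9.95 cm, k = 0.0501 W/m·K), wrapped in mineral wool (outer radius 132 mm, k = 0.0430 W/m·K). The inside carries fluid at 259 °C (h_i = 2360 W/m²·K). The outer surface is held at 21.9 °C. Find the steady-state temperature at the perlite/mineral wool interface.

Series thermal resistances, inner to outer:
  R'_conv,in = 1/(2πr h) = 1/(2π·0.0375·2360) = 0.001798 m·K/W
  R'_nickel alloy = ln(0.0458/0.0375)/(2πk) = 0.1999/(2π·13.5) = 0.002357 m·K/W
  R'_perlite = ln(0.0995/0.0458)/(2πk) = 0.7759/(2π·0.0501) = 2.465 m·K/W
  R'_mineral wool = ln(0.132/0.0995)/(2πk) = 0.2826/(2π·0.0430) = 1.046 m·K/W
ΣR = 0.001798 + 0.002357 + 2.465 + 1.046 = 3.515 m·K/W
Q' = ΔT/ΣR = (259 °C − 21.9 °C)/3.515 = 67.45 W/m
From the inner boundary to the perlite/mineral wool interface, ΣR_partial = 2.469 m·K/W.
T_interface = T_in − Q'·ΣR_partial = 259 °C − (67.45)(2.469) = 92.5 °C

T = 92.5 °C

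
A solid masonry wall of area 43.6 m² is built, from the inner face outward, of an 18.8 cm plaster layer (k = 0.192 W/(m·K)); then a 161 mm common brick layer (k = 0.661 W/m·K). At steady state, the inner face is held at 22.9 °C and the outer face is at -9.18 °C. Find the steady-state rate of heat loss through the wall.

Q = 1140 W

Treat each layer as a resistance in series:
  R_plaster = L/(kA) = 0.188/(0.192·43.6) = 0.02246 K/W
  R_common brick = L/(kA) = 0.161/(0.661·43.6) = 0.005586 K/W
ΣR = 0.02246 + 0.005586 = 0.02805 K/W
Q = ΔT/ΣR = (22.9 °C − -9.18 °C)/0.02805 = 1140 W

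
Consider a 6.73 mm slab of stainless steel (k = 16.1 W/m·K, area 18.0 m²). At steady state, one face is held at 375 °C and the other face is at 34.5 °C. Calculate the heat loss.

Q = kA·ΔT/L = 16.1 × 18.0 × |375 °C − 34.5 °C| / 0.00673 = 1.47×10^7 W

Q = 1.47×10^7 W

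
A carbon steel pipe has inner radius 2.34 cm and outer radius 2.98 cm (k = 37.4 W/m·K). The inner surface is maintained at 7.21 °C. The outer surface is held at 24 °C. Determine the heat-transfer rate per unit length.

Q' = 2πk·ΔT/ln(r₂/r₁) = 2π × 37.4 × 16.79 / ln(0.0298/0.0234) = 16300 W/m

Q' = 16300 W/m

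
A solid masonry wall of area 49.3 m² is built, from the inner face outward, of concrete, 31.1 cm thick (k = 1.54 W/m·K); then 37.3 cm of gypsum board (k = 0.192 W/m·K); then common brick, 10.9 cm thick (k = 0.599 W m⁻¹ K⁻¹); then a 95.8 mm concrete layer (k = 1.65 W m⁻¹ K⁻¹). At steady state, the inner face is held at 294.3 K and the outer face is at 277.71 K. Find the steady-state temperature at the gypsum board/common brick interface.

T = 279.38 K

Series thermal resistances, inner to outer:
  R_concrete = L/(kA) = 0.311/(1.54·49.3) = 0.004096 K/W
  R_gypsum board = L/(kA) = 0.373/(0.192·49.3) = 0.03941 K/W
  R_common brick = L/(kA) = 0.109/(0.599·49.3) = 0.003691 K/W
  R_concrete = L/(kA) = 0.0958/(1.65·49.3) = 0.001178 K/W
ΣR = 0.004096 + 0.03941 + 0.003691 + 0.001178 = 0.04838 K/W
Q = ΔT/ΣR = (294.3 K − 277.71 K)/0.04838 = 342.9 W
From the inner boundary to the gypsum board/common brick interface, ΣR_partial = 0.04351 K/W.
T_interface = T_in − Q·ΣR_partial = 294.3 K − (342.9)(0.04351) = 279.38 K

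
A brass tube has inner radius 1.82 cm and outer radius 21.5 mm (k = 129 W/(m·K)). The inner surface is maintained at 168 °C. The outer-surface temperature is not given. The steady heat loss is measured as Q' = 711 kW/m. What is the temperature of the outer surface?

Sum the resistances:
  R'_brass = ln(0.0215/0.0182)/(2πk) = 0.1666/(2π·129) = 2.056×10^-4 m·K/W
ΣR = 2.056×10^-4 m·K/W
ΔT = Q'·ΣR = 7.11×10^5 × 2.056×10^-4 = 146.2 K
Heat flows outward, so T_out = T_in − ΔT = 168 − 146.2 = 21.8 °C

T_out = 21.8 °C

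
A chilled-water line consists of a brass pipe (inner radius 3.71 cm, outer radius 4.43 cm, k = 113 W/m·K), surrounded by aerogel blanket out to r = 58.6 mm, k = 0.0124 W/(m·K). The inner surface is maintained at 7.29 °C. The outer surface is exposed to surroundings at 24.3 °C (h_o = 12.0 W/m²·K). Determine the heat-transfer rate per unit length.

Q' = 4.46 W/m

Treat each layer as a resistance in series:
  R'_brass = ln(0.0443/0.0371)/(2πk) = 0.1774/(2π·113) = 2.498×10^-4 m·K/W
  R'_aerogel blanket = ln(0.0586/0.0443)/(2πk) = 0.2798/(2π·0.0124) = 3.591 m·K/W
  R'_conv,out = 1/(2πr h) = 1/(2π·0.0586·12.0) = 0.2263 m·K/W
ΣR = 2.498×10^-4 + 3.591 + 0.2263 = 3.818 m·K/W
Q' = ΔT/ΣR = (7.29 °C − 24.3 °C)/3.818 = -4.46 W/m
(Negative Q' ⇒ heat flows inward; heat gain = 4.46 W/m.)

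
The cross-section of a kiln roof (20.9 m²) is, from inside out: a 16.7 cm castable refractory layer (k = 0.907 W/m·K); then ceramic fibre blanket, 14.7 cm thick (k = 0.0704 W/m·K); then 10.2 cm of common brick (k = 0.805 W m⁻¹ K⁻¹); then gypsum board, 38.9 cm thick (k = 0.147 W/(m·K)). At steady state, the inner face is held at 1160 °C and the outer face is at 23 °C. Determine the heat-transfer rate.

Q = 4710 W

Series thermal resistances, inner to outer:
  R_castable refractory = L/(kA) = 0.167/(0.907·20.9) = 0.008810 K/W
  R_ceramic fibre blanket = L/(kA) = 0.147/(0.0704·20.9) = 0.09991 K/W
  R_common brick = L/(kA) = 0.102/(0.805·20.9) = 0.006063 K/W
  R_gypsum board = L/(kA) = 0.389/(0.147·20.9) = 0.1266 K/W
ΣR = 0.008810 + 0.09991 + 0.006063 + 0.1266 = 0.2414 K/W
Q = ΔT/ΣR = (1160 °C − 23 °C)/0.2414 = 4710 W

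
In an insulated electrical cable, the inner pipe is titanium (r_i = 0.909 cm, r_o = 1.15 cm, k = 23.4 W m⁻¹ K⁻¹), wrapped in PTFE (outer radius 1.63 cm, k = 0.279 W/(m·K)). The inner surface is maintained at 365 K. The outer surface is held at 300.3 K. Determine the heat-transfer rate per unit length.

Q' = 323 W/m

Series thermal resistances, inner to outer:
  R'_titanium = ln(0.0115/0.00909)/(2πk) = 0.2352/(2π·23.4) = 0.001600 m·K/W
  R'_PTFE = ln(0.0163/0.0115)/(2πk) = 0.3488/(2π·0.279) = 0.1990 m·K/W
ΣR = 0.001600 + 0.1990 = 0.2006 m·K/W
Q' = ΔT/ΣR = (365 K − 300.3 K)/0.2006 = 323 W/m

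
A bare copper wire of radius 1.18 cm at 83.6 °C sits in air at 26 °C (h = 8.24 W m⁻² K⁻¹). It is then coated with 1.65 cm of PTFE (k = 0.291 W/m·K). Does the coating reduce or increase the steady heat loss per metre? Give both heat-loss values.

increases: 35.2 → 49.6 W/m

Critical radius for a cylinder: r_cr = k/h = 0.0353 m = 3.53 cm.
Outer radius after coating: r₂ = 0.0118 + 0.0165 = 0.0283 m.
Since r₁ < r_cr and r₂ ≤ r_cr, the coating moves toward the maximum at r_cr — heat loss rises.
Bare: R = 1/(2πr₁h) = 1.637 m·K/W; Q = 57.6/1.637 = 35.2 W/m.
Coated: R = R_cond + R_conv = 1.161 m·K/W; Q = 57.6/1.161 = 49.6 W/m.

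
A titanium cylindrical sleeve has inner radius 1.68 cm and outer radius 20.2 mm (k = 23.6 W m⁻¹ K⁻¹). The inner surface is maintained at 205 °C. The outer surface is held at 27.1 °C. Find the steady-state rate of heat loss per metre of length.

Q' = 2πk·ΔT/ln(r₂/r₁) = 2π × 23.6 × 177.9 / ln(0.0202/0.0168) = 1.43×10^5 W/m

Q' = 143 kW/m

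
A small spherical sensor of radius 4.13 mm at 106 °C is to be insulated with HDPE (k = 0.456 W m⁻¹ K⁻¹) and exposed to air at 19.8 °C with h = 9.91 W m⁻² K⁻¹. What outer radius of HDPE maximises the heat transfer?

For a sphere, r_cr = 2k_ins/h = 2·0.456/9.91 = 0.0920 m = 9.20 cm

r_cr = 9.20 cm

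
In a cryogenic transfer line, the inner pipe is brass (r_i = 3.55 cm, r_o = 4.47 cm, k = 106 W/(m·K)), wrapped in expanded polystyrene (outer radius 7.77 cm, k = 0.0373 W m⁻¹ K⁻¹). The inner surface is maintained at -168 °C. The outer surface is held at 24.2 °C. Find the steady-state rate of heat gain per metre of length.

Resistance network (inner→outer):
  R'_brass = ln(0.0447/0.0355)/(2πk) = 0.2304/(2π·106) = 3.460×10^-4 m·K/W
  R'_expanded polystyrene = ln(0.0777/0.0447)/(2πk) = 0.5529/(2π·0.0373) = 2.359 m·K/W
ΣR = 3.460×10^-4 + 2.359 = 2.359 m·K/W
Q' = ΔT/ΣR = (-168 °C − 24.2 °C)/2.359 = -81.5 W/m
(Negative Q' ⇒ heat flows inward; heat gain = 81.5 W/m.)

Q' = 81.5 W/m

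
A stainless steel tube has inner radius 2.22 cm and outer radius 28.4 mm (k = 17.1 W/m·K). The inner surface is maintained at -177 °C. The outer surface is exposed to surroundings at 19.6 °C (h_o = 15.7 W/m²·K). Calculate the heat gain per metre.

Q' = 547 W/m

Series thermal resistances, inner to outer:
  R'_stainless steel = ln(0.0284/0.0222)/(2πk) = 0.2463/(2π·17.1) = 0.002292 m·K/W
  R'_conv,out = 1/(2πr h) = 1/(2π·0.0284·15.7) = 0.3569 m·K/W
ΣR = 0.002292 + 0.3569 = 0.3592 m·K/W
Q' = ΔT/ΣR = (-177 °C − 19.6 °C)/0.3592 = -547 W/m
(Negative Q' ⇒ heat flows inward; heat gain = 547 W/m.)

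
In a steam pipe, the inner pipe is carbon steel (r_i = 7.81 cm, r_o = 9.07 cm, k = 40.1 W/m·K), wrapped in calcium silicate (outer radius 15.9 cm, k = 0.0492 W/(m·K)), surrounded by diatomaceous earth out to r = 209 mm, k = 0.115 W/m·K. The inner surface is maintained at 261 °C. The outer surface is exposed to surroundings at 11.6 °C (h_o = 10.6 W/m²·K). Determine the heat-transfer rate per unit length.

Treat each layer as a resistance in series:
  R'_carbon steel = ln(0.0907/0.0781)/(2πk) = 0.1496/(2π·40.1) = 5.936×10^-4 m·K/W
  R'_calcium silicate = ln(0.159/0.0907)/(2πk) = 0.5613/(2π·0.0492) = 1.816 m·K/W
  R'_diatomaceous earth = ln(0.209/0.159)/(2πk) = 0.2734/(2π·0.115) = 0.3784 m·K/W
  R'_conv,out = 1/(2πr h) = 1/(2π·0.209·10.6) = 0.07184 m·K/W
ΣR = 5.936×10^-4 + 1.816 + 0.3784 + 0.07184 = 2.267 m·K/W
Q' = ΔT/ΣR = (261 °C − 11.6 °C)/2.267 = 110 W/m

Q' = 110 W/m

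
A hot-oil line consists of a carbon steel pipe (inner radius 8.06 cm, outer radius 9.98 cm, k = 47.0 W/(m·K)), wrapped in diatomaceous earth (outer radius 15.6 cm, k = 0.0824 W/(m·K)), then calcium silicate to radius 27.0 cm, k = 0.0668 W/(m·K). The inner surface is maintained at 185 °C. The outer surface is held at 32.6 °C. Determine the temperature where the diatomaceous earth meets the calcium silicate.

Series thermal resistances, inner to outer:
  R'_carbon steel = ln(0.0998/0.0806)/(2πk) = 0.2137/(2π·47.0) = 7.235×10^-4 m·K/W
  R'_diatomaceous earth = ln(0.156/0.0998)/(2πk) = 0.4467/(2π·0.0824) = 0.8628 m·K/W
  R'_calcium silicate = ln(0.270/0.156)/(2πk) = 0.5486/(2π·0.0668) = 1.307 m·K/W
ΣR = 7.235×10^-4 + 0.8628 + 1.307 = 2.171 m·K/W
Q' = ΔT/ΣR = (185 °C − 32.6 °C)/2.171 = 70.20 W/m
From the inner boundary to the diatomaceous earth/calcium silicate interface, ΣR_partial = 0.8635 m·K/W.
T_interface = T_in − Q'·ΣR_partial = 185 °C − (70.20)(0.8635) = 124 °C

T = 124 °C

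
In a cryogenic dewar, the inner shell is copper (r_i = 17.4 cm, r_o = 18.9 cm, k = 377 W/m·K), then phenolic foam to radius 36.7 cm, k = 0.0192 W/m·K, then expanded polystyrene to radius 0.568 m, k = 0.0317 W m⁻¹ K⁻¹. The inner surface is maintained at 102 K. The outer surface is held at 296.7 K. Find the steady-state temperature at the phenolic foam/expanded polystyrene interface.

T = 260.6 K

Treat each layer as a resistance in series:
  R_copper = (1/0.174 − 1/0.189)/(4πk) = 0.4561/(4π·377) = 9.628×10^-5 K/W
  R_phenolic foam = (1/0.189 − 1/0.367)/(4πk) = 2.566/(4π·0.0192) = 10.64 K/W
  R_expanded polystyrene = (1/0.367 − 1/0.568)/(4πk) = 0.9642/(4π·0.0317) = 2.421 K/W
ΣR = 9.628×10^-5 + 10.64 + 2.421 = 13.06 K/W
Q = ΔT/ΣR = (102 K − 296.7 K)/13.06 = -14.91 W
From the inner boundary to the phenolic foam/expanded polystyrene interface, ΣR_partial = 10.64 K/W.
T_interface = T_in − Q·ΣR_partial = 102 K − (-14.91)(10.64) = 260.6 K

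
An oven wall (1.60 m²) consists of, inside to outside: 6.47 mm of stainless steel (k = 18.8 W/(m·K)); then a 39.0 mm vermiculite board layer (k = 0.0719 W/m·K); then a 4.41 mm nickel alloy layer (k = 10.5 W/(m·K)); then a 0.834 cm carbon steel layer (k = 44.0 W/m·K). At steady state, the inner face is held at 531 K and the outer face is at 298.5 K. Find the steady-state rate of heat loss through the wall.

Treat each layer as a resistance in series:
  R_stainless steel = L/(kA) = 0.00647/(18.8·1.60) = 2.151×10^-4 K/W
  R_vermiculite board = L/(kA) = 0.0390/(0.0719·1.60) = 0.3390 K/W
  R_nickel alloy = L/(kA) = 0.00441/(10.5·1.60) = 2.625×10^-4 K/W
  R_carbon steel = L/(kA) = 0.00834/(44.0·1.60) = 1.185×10^-4 K/W
ΣR = 2.151×10^-4 + 0.3390 + 2.625×10^-4 + 1.185×10^-4 = 0.3396 K/W
Q = ΔT/ΣR = (531 K − 298.5 K)/0.3396 = 685 W

Q = 685 W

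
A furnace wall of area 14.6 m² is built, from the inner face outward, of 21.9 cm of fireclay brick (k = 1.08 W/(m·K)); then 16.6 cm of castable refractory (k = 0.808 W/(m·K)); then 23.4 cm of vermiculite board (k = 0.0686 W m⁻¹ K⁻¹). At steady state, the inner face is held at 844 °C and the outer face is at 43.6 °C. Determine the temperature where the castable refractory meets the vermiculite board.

T = 758 °C

Treat each layer as a resistance in series:
  R_fireclay brick = L/(kA) = 0.219/(1.08·14.6) = 0.01389 K/W
  R_castable refractory = L/(kA) = 0.166/(0.808·14.6) = 0.01407 K/W
  R_vermiculite board = L/(kA) = 0.234/(0.0686·14.6) = 0.2336 K/W
ΣR = 0.01389 + 0.01407 + 0.2336 = 0.2616 K/W
Q = ΔT/ΣR = (844 °C − 43.6 °C)/0.2616 = 3060 W
From the inner boundary to the castable refractory/vermiculite board interface, ΣR_partial = 0.02796 K/W.
T_interface = T_in − Q·ΣR_partial = 844 °C − (3060)(0.02796) = 758 °C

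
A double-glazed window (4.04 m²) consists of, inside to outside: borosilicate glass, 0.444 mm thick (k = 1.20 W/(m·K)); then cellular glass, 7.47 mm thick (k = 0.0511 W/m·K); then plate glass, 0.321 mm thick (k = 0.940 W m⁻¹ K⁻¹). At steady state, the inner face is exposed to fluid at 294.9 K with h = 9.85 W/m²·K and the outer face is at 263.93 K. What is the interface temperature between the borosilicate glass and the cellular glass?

Resistance network (inner→outer):
  R_conv,in = 1/(hA) = 1/(9.85·4.04) = 0.02513 K/W
  R_borosilicate glass = L/(kA) = 4.44×10^-4/(1.20·4.04) = 9.158×10^-5 K/W
  R_cellular glass = L/(kA) = 0.00747/(0.0511·4.04) = 0.03618 K/W
  R_plate glass = L/(kA) = 3.21×10^-4/(0.940·4.04) = 8.453×10^-5 K/W
ΣR = 0.02513 + 9.158×10^-5 + 0.03618 + 8.453×10^-5 = 0.06149 K/W
Q = ΔT/ΣR = (294.9 K − 263.93 K)/0.06149 = 503.7 W
From the inner boundary to the borosilicate glass/cellular glass interface, ΣR_partial = 0.02522 K/W.
T_interface = T_in − Q·ΣR_partial = 294.9 K − (503.7)(0.02522) = 282.20 K

T = 282.20 K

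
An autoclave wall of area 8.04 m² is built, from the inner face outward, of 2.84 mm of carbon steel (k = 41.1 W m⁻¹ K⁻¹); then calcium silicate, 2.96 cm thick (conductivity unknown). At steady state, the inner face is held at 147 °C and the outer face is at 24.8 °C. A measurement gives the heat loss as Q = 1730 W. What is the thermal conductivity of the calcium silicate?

ΣR = ΔT/Q = |147 − 24.8|/1730 = 0.07064 K/W
Known resistances:
  R_carbon steel = L/(kA) = 0.00284/(41.1·8.04) = 8.594×10^-6 K/W
R_calcium silicate = ΣR − ΣR_known = 0.07064 − 8.594×10^-6 = 0.07063 K/W
L/(kA) = 0.07063 ⇒ k = 0.0296/(0.07063·8.04) = 0.0521 W/m·K

k = 0.0521 W/m·K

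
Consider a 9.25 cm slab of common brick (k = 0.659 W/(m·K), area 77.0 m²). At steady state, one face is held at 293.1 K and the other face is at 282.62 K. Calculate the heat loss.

Q = 5.75 kW

Q = kA·ΔT/L = 0.659 × 77.0 × |293.1 K − 282.62 K| / 0.0925 = 5750 W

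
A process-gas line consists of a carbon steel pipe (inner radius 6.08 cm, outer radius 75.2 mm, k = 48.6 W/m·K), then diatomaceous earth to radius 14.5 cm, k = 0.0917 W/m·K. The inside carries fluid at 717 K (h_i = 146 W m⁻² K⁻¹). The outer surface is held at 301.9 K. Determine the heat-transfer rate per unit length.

Series thermal resistances, inner to outer:
  R'_conv,in = 1/(2πr h) = 1/(2π·0.0608·146) = 0.01793 m·K/W
  R'_carbon steel = ln(0.0752/0.0608)/(2πk) = 0.2126/(2π·48.6) = 6.961×10^-4 m·K/W
  R'_diatomaceous earth = ln(0.145/0.0752)/(2πk) = 0.6566/(2π·0.0917) = 1.140 m·K/W
ΣR = 0.01793 + 6.961×10^-4 + 1.140 = 1.159 m·K/W
Q' = ΔT/ΣR = (717 K − 301.9 K)/1.159 = 358 W/m

Q' = 358 W/m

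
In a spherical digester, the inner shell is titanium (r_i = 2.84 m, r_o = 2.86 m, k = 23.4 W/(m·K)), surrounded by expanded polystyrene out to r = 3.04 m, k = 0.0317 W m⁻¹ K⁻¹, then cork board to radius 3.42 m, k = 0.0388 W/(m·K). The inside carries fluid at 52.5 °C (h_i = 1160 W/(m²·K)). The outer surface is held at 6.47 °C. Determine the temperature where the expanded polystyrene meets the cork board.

T = 33.6 °C

Treat each layer as a resistance in series:
  R_conv,in = 1/(4πr²h) = 1/(4π·2.84²·1160) = 8.505×10^-6 K/W
  R_titanium = (1/2.84 − 1/2.86)/(4πk) = 0.002462/(4π·23.4) = 8.374×10^-6 K/W
  R_expanded polystyrene = (1/2.86 − 1/3.04)/(4πk) = 0.02070/(4π·0.0317) = 0.05197 K/W
  R_cork board = (1/3.04 − 1/3.42)/(4πk) = 0.03655/(4π·0.0388) = 0.07496 K/W
ΣR = 8.505×10^-6 + 8.374×10^-6 + 0.05197 + 0.07496 = 0.1269 K/W
Q = ΔT/ΣR = (52.5 °C − 6.47 °C)/0.1269 = 362.7 W
From the inner boundary to the expanded polystyrene/cork board interface, ΣR_partial = 0.05199 K/W.
T_interface = T_in − Q·ΣR_partial = 52.5 °C − (362.7)(0.05199) = 33.6 °C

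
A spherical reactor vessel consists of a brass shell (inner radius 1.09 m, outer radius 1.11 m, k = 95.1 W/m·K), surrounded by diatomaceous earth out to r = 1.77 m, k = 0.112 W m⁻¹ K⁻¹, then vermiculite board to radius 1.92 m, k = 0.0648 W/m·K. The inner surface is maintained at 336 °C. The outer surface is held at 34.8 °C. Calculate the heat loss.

Series thermal resistances, inner to outer:
  R_brass = (1/1.09 − 1/1.11)/(4πk) = 0.01653/(4π·95.1) = 1.383×10^-5 K/W
  R_diatomaceous earth = (1/1.11 − 1/1.77)/(4πk) = 0.3359/(4π·0.112) = 0.2387 K/W
  R_vermiculite board = (1/1.77 − 1/1.92)/(4πk) = 0.04414/(4π·0.0648) = 0.05420 K/W
ΣR = 1.383×10^-5 + 0.2387 + 0.05420 = 0.2929 K/W
Q = ΔT/ΣR = (336 °C − 34.8 °C)/0.2929 = 1030 W

Q = 1030 W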